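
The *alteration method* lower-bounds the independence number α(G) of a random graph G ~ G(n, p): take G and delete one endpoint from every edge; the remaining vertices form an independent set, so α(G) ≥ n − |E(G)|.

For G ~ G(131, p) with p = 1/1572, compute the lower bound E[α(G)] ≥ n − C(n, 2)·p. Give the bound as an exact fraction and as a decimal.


E[|E(G)|] = C(131, 2)·p = 8515 · (1/1572) = 65/12.
E[α(G)] ≥ n − E[|E(G)|] = 131 − 65/12 = 1507/12.
Numerically: ≈ 125.5833.
(This is only a lower bound; the true E[α(G)] may be larger.)

E[α(G)] ≥ 1507/12 ≈ 125.5833.


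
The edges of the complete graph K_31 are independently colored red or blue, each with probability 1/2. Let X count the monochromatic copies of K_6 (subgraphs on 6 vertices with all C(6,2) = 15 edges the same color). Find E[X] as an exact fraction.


Let X = Σ_S X_S over the C(31, 6) = 736281 subsets S of size 6, where X_S = 1 if the K_6 on S is monochromatic.
For a fixed S, the K_6 on S has C(6, 2) = 15 edges. P[all 15 edges red] = (1/2)^15, and likewise for blue, so P[monochromatic] = 2·(1/2)^15 = 2^{1 − 15} = 1/16384.
By linearity of expectation: E[X] = C(31, 6) · 2^{1 − 15} = 736281 · 1/16384 = 736281/16384.
Numerically: E[X] ≈ 44.939.

E[X] = C(31,6)·2^(1−C(6,2)) = 736281/16384 ≈ 44.939.


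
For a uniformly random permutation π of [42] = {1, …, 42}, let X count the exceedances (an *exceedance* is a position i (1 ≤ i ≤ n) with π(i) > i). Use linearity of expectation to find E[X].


Write X = Σ_{i=1}^{42} X_i, where X_i = 1_{π(i) > i}.
For each fixed i, π(i) is uniform over {1, …, 42} (marginal of a uniform permutation), so P[π(i) > i] = (n − i)/n. Summing: Σ_{i=1}^{42} (n − i)/n = (0 + 1 + … + 41)/42 = 42(42 − 1)/(2·42) = (42 − 1)/2.
Hence E[X] = Σ_{i=1}^{42} (42 − i)/42 = 41/2 ≈ 20.50000.

E[X] = 41/2 = 20.50000.


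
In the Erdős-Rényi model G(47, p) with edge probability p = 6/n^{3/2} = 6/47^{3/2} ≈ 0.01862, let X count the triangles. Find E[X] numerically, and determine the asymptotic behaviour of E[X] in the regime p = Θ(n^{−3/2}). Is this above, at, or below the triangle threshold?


Number of potential triangles: C(47, 3) = 16215.
Each occurs with probability p³ ≈ (0.01862)³ ≈ 6.456741e-06.
By linearity: E[X] = C(47, 3)·p³ ≈ 16215 · 6.456741e-06 ≈ 0.1047.
Since α = 3/2 > 1, p = c/n^{3/2} = o(1/n) is below the triangle threshold p ~ 1/n. Asymptotically E[X] ~ (c³/6)·n^{3(1−α)} = (6³/6)·n^{-1.5} → 0, so by Markov's inequality G has no triangles w.h.p.

E[X] ≈ 0.1047; in regime p = Θ(1/n^{3/2}) E[X] tends to 0 (below the triangle threshold p ~ 1/n).


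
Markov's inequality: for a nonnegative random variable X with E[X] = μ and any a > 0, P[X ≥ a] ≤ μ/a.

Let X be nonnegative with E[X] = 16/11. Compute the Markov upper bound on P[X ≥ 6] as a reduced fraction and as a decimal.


μ = E[X] = 16/11, a = 6.
Markov: P[X ≥ 6] ≤ μ/a = (16/11)/6 = 8/33.
Numerically: ≈ 0.242.
(Since a = 6 > μ = 1.455, the bound 8/33 is < 1 and informative.)

P[X ≥ 6] ≤ 8/33 ≈ 0.242.


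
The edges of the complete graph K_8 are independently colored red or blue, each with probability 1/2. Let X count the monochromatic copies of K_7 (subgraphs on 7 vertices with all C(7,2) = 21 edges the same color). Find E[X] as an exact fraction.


Let X = Σ_S X_S over the C(8, 7) = 8 subsets S of size 7, where X_S = 1 if the K_7 on S is monochromatic.
For a fixed S, the K_7 on S has C(7, 2) = 21 edges. P[all 21 edges red] = (1/2)^21, and likewise for blue, so P[monochromatic] = 2·(1/2)^21 = 2^{1 − 21} = 1/1048576.
Summing: E[X] = C(8, 7) · 2^{1 − 21} = 8 · 1/1048576 = 1/131072.
Numerically: E[X] ≈ 0.00001.

E[X] = C(8,7)·2^(1−C(7,2)) = 1/131072 ≈ 0.00001.


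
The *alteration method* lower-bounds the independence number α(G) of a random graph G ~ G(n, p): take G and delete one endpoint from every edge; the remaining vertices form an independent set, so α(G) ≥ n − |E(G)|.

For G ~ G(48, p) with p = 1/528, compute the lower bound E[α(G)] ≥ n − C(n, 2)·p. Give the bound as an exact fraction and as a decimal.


E[|E(G)|] = C(48, 2)·p = 1128 · (1/528) = 47/22.
E[α(G)] ≥ n − E[|E(G)|] = 48 − 47/22 = 1009/22.
Numerically: ≈ 45.863636.
(This is only a lower bound; the true E[α(G)] may be larger.)

E[α(G)] ≥ 1009/22 ≈ 45.863636.


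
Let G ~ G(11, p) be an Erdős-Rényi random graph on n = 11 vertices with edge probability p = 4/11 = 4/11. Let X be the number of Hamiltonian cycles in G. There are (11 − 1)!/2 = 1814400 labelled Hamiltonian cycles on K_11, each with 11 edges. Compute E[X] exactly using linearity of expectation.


K_11 has (11 − 1)!/2 = 1814400 labelled Hamiltonian cycles.
For each such Hamiltonian cycle H, let X_H = 1 if all 11 edges of H are present in G. Then P[X_H = 1] = p^{11} = (4/11)^{11} = 4194304/285311670611.
Summing the indicators: E[X] = Σ_H E[X_H] = 1814400 · p^{11} = 1814400 · 4194304/285311670611 = 7610145177600/285311670611.
Numerically: E[X] ≈ 26.6731.

E[X] = 1814400 · (4/11)^{11} = 7610145177600/285311670611 ≈ 26.6731.


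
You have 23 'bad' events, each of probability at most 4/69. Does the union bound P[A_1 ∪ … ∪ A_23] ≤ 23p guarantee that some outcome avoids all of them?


Union bound: P[∪_{i=1}^{23} A_i] ≤ Σ_i P[A_i] ≤ 23·p = 23·(4/69) = 4/3.
Numerically: 4/3 ≈ 1.333333.
Is 4/3 < 1? NO.
Since the bound 4/3 is ≥ 1, the union bound is uninformative here; it does NOT by itself certify existence.

23·p = 4/3 ≈ 1.333333; existence NOT certified by the union bound.


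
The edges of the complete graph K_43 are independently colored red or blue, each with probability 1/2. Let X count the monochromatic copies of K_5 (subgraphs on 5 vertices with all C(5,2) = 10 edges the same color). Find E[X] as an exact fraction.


Let X = Σ_S X_S over the C(43, 5) = 962598 subsets S of size 5, where X_S = 1 if the K_5 on S is monochromatic.
For a fixed S, the K_5 on S has C(5, 2) = 10 edges. P[all 10 edges red] = (1/2)^10, and likewise for blue, so P[monochromatic] = 2·(1/2)^10 = 2^{1 − 10} = 1/512.
By linearity: E[X] = C(43, 5) · 2^{1 − 10} = 962598 · 1/512 = 481299/256.
Numerically: E[X] ≈ 1880.07422.

E[X] = C(43,5)·2^(1−C(5,2)) = 481299/256 ≈ 1880.07422.


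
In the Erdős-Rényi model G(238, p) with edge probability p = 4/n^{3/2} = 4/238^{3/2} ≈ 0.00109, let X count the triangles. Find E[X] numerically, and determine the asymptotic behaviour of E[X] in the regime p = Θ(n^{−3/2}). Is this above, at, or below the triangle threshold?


Number of potential triangles: C(238, 3) = 2218636.
Each occurs with probability p³ ≈ (0.00109)³ ≈ 1.29296e-09.
By linearity: E[X] = C(238, 3)·p³ ≈ 2218636 · 1.29296e-09 ≈ 0.003.
Since α = 3/2 > 1, p = c/n^{3/2} = o(1/n) is below the triangle threshold p ~ 1/n. Asymptotically E[X] ~ (c³/6)·n^{3(1−α)} = (4³/6)·n^{-1.5} → 0, so by Markov's inequality G has no triangles w.h.p.

E[X] ≈ 0.003; in regime p = Θ(1/n^{3/2}) E[X] tends to 0 (below the triangle threshold p ~ 1/n).


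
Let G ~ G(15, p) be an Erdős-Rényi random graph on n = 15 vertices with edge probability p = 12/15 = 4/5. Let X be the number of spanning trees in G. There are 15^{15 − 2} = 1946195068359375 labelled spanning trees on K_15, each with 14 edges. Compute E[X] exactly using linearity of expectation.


K_15 has 15^{15 − 2} = 1946195068359375 labelled spanning trees.
For each such spanning tree H, let X_H = 1 if all 14 edges of H are present in G. Then P[X_H = 1] = p^{14} = (4/5)^{14} = 268435456/6103515625.
Summing the indicators: E[X] = Σ_H E[X_H] = 1946195068359375 · p^{14} = 1946195068359375 · 268435456/6103515625 = 427972821516288/5.
Numerically: E[X] ≈ 8.559e+13.

E[X] = 1946195068359375 · (4/5)^{14} = 427972821516288/5 ≈ 8.559e+13.


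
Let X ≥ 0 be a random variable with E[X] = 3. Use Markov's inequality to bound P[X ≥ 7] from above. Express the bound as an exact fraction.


μ = E[X] = 3, a = 7.
Markov: P[X ≥ 7] ≤ μ/a = (3)/7 = 3/7.
Numerically: ≈ 0.428571.
(Since a = 7 > μ = 3.000000, the bound 3/7 is < 1 and informative.)

P[X ≥ 7] ≤ 3/7 ≈ 0.428571.


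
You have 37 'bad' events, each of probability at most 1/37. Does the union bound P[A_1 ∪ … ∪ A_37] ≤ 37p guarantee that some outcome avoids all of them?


Union bound: P[∪_{i=1}^{37} A_i] ≤ Σ_i P[A_i] ≤ 37·p = 37·(1/37) = 1.
Numerically: 1 ≈ 1.000.
Is 1 < 1? NO.
Since the bound 1 is ≥ 1, the union bound is uninformative here; it does NOT by itself certify existence.

37·p = 1 ≈ 1.000; existence NOT certified by the union bound.


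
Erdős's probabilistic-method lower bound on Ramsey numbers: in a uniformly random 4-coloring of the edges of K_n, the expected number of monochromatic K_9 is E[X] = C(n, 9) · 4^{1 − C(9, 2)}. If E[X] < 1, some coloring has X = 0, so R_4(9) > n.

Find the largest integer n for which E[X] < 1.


We need C(n, 9) · 4^{1 − 36} < 1, i.e. C(n, 9) < 4^{36 − 1} = 1180591620717411303424.
Check values of n near the boundary:
  n = 908: C(908, 9) = 1111058428637338083100; 1111058428637338083100 < 1180591620717411303424? YES
  n = 909: C(909, 9) = 1122169012923711463931; 1122169012923711463931 < 1180591620717411303424? YES
  n = 910: C(910, 9) = 1133378248346922788210; 1133378248346922788210 < 1180591620717411303424? YES
  n = 911: C(911, 9) = 1144686900492291197405; 1144686900492291197405 < 1180591620717411303424? YES
  n = 912: C(912, 9) = 1156095740032081475120; 1156095740032081475120 < 1180591620717411303424? YES
  n = 913: C(913, 9) = 1167605542753639808390; 1167605542753639808390 < 1180591620717411303424? YES
  n = 914: C(914, 9) = 1179217089587653905932; 1179217089587653905932 < 1180591620717411303424? YES
  n = 915: C(915, 9) = 1190931166636537885130; 1190931166636537885130 < 1180591620717411303424? NO
The largest n with C(n, 9) < 1180591620717411303424 is n = 914 (where E[X] = 294804272396913476483/295147905179352825856 ≈ 0.998836). Hence R_4(9) > 914, i.e. R_4(9) ≥ 915.

Largest n = 914; hence R_4(9) > 914.


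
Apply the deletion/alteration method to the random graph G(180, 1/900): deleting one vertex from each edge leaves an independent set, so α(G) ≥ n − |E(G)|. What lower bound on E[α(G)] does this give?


E[|E(G)|] = C(180, 2)·p = 16110 · (1/900) = 179/10.
E[α(G)] ≥ n − E[|E(G)|] = 180 − 179/10 = 1621/10.
Numerically: ≈ 162.10000.
(This is only a lower bound; the true E[α(G)] may be larger.)

E[α(G)] ≥ 1621/10 ≈ 162.10000.


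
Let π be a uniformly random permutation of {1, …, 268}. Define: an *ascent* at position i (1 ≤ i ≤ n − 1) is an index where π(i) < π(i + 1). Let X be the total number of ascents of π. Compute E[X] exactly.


Write X = Σ X_I over i = 1, …, 267, with X_I the indicator of one ascent.
There are 267 indicators.
For each fixed i, the pair (π(i), π(i+1)) is a uniformly random ordered pair of distinct values from {1, …, 268}; by symmetry P[π(i) < π(i+1)] = 1/2.
By linearity: E[X] = 267 · (1/2) = (268 − 1) · (1/2) = 267/2 ≈ 133.500000.

E[X] = 267/2 = 133.500000.


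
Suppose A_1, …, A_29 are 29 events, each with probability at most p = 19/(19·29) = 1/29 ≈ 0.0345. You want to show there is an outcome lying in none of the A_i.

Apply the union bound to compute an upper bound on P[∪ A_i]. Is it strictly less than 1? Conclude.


Union bound: P[∪_{i=1}^{29} A_i] ≤ Σ_i P[A_i] ≤ 29·p = 29·(1/29) = 1.
Numerically: 1 ≈ 1.0000.
Is 1 < 1? NO.
Since the bound 1 is ≥ 1, the union bound is uninformative here; it does NOT by itself certify existence.

29·p = 1 ≈ 1.0000; existence NOT certified by the union bound.


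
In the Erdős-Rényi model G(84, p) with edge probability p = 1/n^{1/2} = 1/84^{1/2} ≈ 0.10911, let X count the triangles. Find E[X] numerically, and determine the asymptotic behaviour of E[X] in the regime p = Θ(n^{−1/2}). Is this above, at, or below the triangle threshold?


Number of potential triangles: C(84, 3) = 95284.
Each occurs with probability p³ ≈ (0.10911)³ ≈ 1.2989160e-03.
By linearity: E[X] = C(84, 3)·p³ ≈ 95284 · 1.2989160e-03 ≈ 123.76591.
Since α = 1/2 < 1, p = c/n^{1/2} ≫ 1/n is above the triangle threshold p ~ 1/n. Asymptotically E[X] ~ (c³/6)·n^{3(1−α)} = (1³/6)·n^{1.5} → ∞; triangles are abundant w.h.p.

E[X] ≈ 123.76591; in regime p = Θ(1/n^{1/2}) E[X] diverges (above the triangle threshold p ~ 1/n).


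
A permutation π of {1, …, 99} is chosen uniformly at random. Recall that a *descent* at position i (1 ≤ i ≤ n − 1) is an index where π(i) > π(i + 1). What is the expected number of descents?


Write X = Σ X_I over i = 1, …, 98, with X_I the indicator of one descent.
There are 98 indicators.
For each fixed i, the pair (π(i), π(i+1)) is a uniformly random ordered pair of distinct values from {1, …, 99}; by symmetry P[π(i) > π(i+1)] = 1/2.
By linearity: E[X] = 98 · (1/2) = (99 − 1) · (1/2) = 49 ≈ 49.000000.

E[X] = 49 = 49.000000.


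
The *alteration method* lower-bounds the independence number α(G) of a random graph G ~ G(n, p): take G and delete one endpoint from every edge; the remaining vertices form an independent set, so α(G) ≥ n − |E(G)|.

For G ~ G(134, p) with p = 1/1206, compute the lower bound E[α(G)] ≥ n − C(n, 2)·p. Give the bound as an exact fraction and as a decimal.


E[|E(G)|] = C(134, 2)·p = 8911 · (1/1206) = 133/18.
E[α(G)] ≥ n − E[|E(G)|] = 134 − 133/18 = 2279/18.
Numerically: ≈ 126.6111.
(This is only a lower bound; the true E[α(G)] may be larger.)

E[α(G)] ≥ 2279/18 ≈ 126.6111.


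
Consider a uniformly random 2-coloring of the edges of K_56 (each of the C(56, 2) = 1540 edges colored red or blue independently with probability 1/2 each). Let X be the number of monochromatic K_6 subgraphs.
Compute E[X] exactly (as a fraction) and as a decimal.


Let X = Σ_S X_S over the C(56, 6) = 32468436 subsets S of size 6, where X_S = 1 if the K_6 on S is monochromatic.
For a fixed S, the K_6 on S has C(6, 2) = 15 edges. P[all 15 edges red] = (1/2)^15, and likewise for blue, so P[monochromatic] = 2·(1/2)^15 = 2^{1 − 15} = 1/16384.
By linearity: E[X] = C(56, 6) · 2^{1 − 15} = 32468436 · 1/16384 = 8117109/4096.
Numerically: E[X] ≈ 1981.71606.

E[X] = C(56,6)·2^(1−C(6,2)) = 8117109/4096 ≈ 1981.71606.


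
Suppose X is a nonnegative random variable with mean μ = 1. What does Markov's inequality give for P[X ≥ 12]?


μ = E[X] = 1, a = 12.
Markov: P[X ≥ 12] ≤ μ/a = (1)/12 = 1/12.
Numerically: ≈ 0.0833.
(Since a = 12 > μ = 1.0000, the bound 1/12 is < 1 and informative.)

P[X ≥ 12] ≤ 1/12 ≈ 0.0833.


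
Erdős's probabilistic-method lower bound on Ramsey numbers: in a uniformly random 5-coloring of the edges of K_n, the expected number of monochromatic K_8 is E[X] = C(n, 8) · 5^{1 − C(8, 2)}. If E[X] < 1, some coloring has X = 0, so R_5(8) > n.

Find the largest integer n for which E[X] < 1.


We need C(n, 8) · 5^{1 − 28} < 1, i.e. C(n, 8) < 5^{28 − 1} = 7450580596923828125.
Check values of n near the boundary:
  n = 862: C(862, 8) = 7317951015318931845; 7317951015318931845 < 7450580596923828125? YES
  n = 863: C(863, 8) = 7386423071602617757; 7386423071602617757 < 7450580596923828125? YES
  n = 864: C(864, 8) = 7455455062926006708; 7455455062926006708 < 7450580596923828125? NO
  n = 865: C(865, 8) = 7525050909487743060; 7525050909487743060 < 7450580596923828125? NO
  n = 866: C(866, 8) = 7595214554331451620; 7595214554331451620 < 7450580596923828125? NO
The largest n with C(n, 8) < 7450580596923828125 is n = 863 (where E[X] = 7386423071602617757/7450580596923828125 ≈ 0.9914). Hence R_5(8) > 863, i.e. R_5(8) ≥ 864.

Largest n = 863; hence R_5(8) > 863.


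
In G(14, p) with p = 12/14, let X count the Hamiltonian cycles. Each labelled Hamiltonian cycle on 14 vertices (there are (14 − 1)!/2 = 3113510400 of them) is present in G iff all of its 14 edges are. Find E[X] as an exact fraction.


K_14 has (14 − 1)!/2 = 3113510400 labelled Hamiltonian cycles.
For each such Hamiltonian cycle H, let X_H = 1 if all 14 edges of H are present in G. Then P[X_H = 1] = p^{14} = (6/7)^{14} = 78364164096/678223072849.
By linearity: E[X] = Σ_H E[X_H] = 3113510400 · p^{14} = 3113510400 · 78364164096/678223072849 = 34855377128600371200/96889010407.
Numerically: E[X] ≈ 3.597e+08.

E[X] = 3113510400 · (6/7)^{14} = 34855377128600371200/96889010407 ≈ 3.597e+08.


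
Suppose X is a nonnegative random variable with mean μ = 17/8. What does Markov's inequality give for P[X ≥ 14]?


μ = E[X] = 17/8, a = 14.
Markov: P[X ≥ 14] ≤ μ/a = (17/8)/14 = 17/112.
Numerically: ≈ 0.15179.
(Since a = 14 > μ = 2.12500, the bound 17/112 is < 1 and informative.)

P[X ≥ 14] ≤ 17/112 ≈ 0.15179.


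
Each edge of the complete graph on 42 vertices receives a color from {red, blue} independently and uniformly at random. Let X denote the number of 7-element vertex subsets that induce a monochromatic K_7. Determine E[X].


Let X = Σ_S X_S over the C(42, 7) = 26978328 subsets S of size 7, where X_S = 1 if the K_7 on S is monochromatic.
For a fixed S, the K_7 on S has C(7, 2) = 21 edges. P[all 21 edges red] = (1/2)^21, and likewise for blue, so P[monochromatic] = 2·(1/2)^21 = 2^{1 − 21} = 1/1048576.
By linearity of expectation: E[X] = C(42, 7) · 2^{1 − 21} = 26978328 · 1/1048576 = 3372291/131072.
Numerically: E[X] ≈ 25.729.

E[X] = C(42,7)·2^(1−C(7,2)) = 3372291/131072 ≈ 25.729.


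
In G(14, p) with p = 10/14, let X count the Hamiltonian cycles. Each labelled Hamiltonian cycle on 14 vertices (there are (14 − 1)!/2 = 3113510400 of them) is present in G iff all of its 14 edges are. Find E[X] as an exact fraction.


K_14 has (14 − 1)!/2 = 3113510400 labelled Hamiltonian cycles.
For each such Hamiltonian cycle H, let X_H = 1 if all 14 edges of H are present in G. Then P[X_H = 1] = p^{14} = (5/7)^{14} = 6103515625/678223072849.
By linearity: E[X] = Σ_H E[X_H] = 3113510400 · p^{14} = 3113510400 · 6103515625/678223072849 = 2714765625000000000/96889010407.
Numerically: E[X] ≈ 2.8e+07.

E[X] = 3113510400 · (5/7)^{14} = 2714765625000000000/96889010407 ≈ 2.8e+07.


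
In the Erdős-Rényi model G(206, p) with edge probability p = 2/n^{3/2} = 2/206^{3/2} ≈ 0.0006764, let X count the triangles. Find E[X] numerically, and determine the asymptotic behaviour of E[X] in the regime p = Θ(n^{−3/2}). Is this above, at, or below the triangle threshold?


Number of potential triangles: C(206, 3) = 1435820.
Each occurs with probability p³ ≈ (0.0006764)³ ≈ 3.095191e-10.
By linearity: E[X] = C(206, 3)·p³ ≈ 1435820 · 3.095191e-10 ≈ 0.0004.
Since α = 3/2 > 1, p = c/n^{3/2} = o(1/n) is below the triangle threshold p ~ 1/n. Asymptotically E[X] ~ (c³/6)·n^{3(1−α)} = (2³/6)·n^{-1.5} → 0, so by Markov's inequality G has no triangles w.h.p.

E[X] ≈ 0.0004; in regime p = Θ(1/n^{3/2}) E[X] tends to 0 (below the triangle threshold p ~ 1/n).


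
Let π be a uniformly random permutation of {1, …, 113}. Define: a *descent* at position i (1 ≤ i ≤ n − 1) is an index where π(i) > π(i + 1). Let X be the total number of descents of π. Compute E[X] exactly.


Write X = Σ X_I over i = 1, …, 112, with X_I the indicator of one descent.
There are 112 indicators.
For each fixed i, the pair (π(i), π(i+1)) is a uniformly random ordered pair of distinct values from {1, …, 113}; by symmetry P[π(i) > π(i+1)] = 1/2.
By linearity: E[X] = 112 · (1/2) = (113 − 1) · (1/2) = 56 ≈ 56.0000.

E[X] = 56 = 56.0000.


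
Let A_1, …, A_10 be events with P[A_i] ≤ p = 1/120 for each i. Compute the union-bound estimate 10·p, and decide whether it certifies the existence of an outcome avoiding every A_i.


Union bound: P[∪_{i=1}^{10} A_i] ≤ Σ_i P[A_i] ≤ 10·p = 10·(1/120) = 1/12.
Numerically: 1/12 ≈ 0.08333.
Is 1/12 < 1? YES.
Since P[∪ A_i] ≤ 1/12 < 1, the complement has P[∩ A_i^c] ≥ 1 − 1/12 = 11/12 > 0, so some outcome avoids every A_i.

10·p = 1/12 ≈ 0.08333; existence CERTIFIED by the union bound.


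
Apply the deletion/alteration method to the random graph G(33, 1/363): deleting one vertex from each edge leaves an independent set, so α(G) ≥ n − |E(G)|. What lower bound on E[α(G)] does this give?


E[|E(G)|] = C(33, 2)·p = 528 · (1/363) = 16/11.
E[α(G)] ≥ n − E[|E(G)|] = 33 − 16/11 = 347/11.
Numerically: ≈ 31.545455.
(This is only a lower bound; the true E[α(G)] may be larger.)

E[α(G)] ≥ 347/11 ≈ 31.545455.


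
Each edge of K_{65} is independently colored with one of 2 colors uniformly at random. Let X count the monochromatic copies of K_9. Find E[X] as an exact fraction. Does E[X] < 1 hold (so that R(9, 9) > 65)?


E[X] = C(65, 9) · 2^{1 − 36} = 31966749880 · 2^{−35} = 31966749880/34359738368.
As a reduced fraction: E[X] = 3995843735/4294967296 ≈ 0.930.
Is E[X] < 1? YES.
Since E[X] < 1, there exists a 2-coloring of K_{65} with no monochromatic K_9; hence R(9, 9) > 65.

E[X] = 3995843735/4294967296 ≈ 0.930; E[X] < 1, so R(9, 9) > 65.


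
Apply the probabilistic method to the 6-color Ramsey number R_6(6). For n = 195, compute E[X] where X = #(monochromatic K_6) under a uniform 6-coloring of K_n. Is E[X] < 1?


E[X] = C(195, 6) · 6^{1 − 15} = 70656049360 · 6^{−14} = 70656049360/78364164096.
As a reduced fraction: E[X] = 4416003085/4897760256 ≈ 0.90164.
Is E[X] < 1? YES.
Since E[X] < 1, there exists a 6-coloring of K_{195} with no monochromatic K_6; hence R_6(6) > 195.

E[X] = 4416003085/4897760256 ≈ 0.90164; E[X] < 1, so R_6(6) > 195.


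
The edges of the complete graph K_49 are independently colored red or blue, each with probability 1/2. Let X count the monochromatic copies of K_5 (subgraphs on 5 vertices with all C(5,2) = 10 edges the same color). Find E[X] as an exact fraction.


Let X = Σ_S X_S over the C(49, 5) = 1906884 subsets S of size 5, where X_S = 1 if the K_5 on S is monochromatic.
For a fixed S, the K_5 on S has C(5, 2) = 10 edges. P[all 10 edges red] = (1/2)^10, and likewise for blue, so P[monochromatic] = 2·(1/2)^10 = 2^{1 − 10} = 1/512.
By linearity: E[X] = C(49, 5) · 2^{1 − 10} = 1906884 · 1/512 = 476721/128.
Numerically: E[X] ≈ 3724.38281.

E[X] = C(49,5)·2^(1−C(5,2)) = 476721/128 ≈ 3724.38281.


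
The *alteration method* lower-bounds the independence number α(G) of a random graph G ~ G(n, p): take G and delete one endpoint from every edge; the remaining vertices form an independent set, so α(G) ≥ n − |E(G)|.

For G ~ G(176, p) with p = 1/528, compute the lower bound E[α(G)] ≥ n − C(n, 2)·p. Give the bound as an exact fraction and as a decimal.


E[|E(G)|] = C(176, 2)·p = 15400 · (1/528) = 175/6.
E[α(G)] ≥ n − E[|E(G)|] = 176 − 175/6 = 881/6.
Numerically: ≈ 146.83333.
(This is only a lower bound; the true E[α(G)] may be larger.)

E[α(G)] ≥ 881/6 ≈ 146.83333.


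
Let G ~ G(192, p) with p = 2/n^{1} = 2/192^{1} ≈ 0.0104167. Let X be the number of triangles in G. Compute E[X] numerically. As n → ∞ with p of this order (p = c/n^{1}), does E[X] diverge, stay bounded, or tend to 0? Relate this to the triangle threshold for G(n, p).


Number of potential triangles: C(192, 3) = 1161280.
Each occurs with probability p³ ≈ (0.0104167)³ ≈ 1.13028067e-06.
By linearity: E[X] = C(192, 3)·p³ ≈ 1161280 · 1.13028067e-06 ≈ 1.312572.
Here α = 1, so p = 2/n is exactly at the triangle threshold p ~ 1/n. Asymptotically E[X] → c³/6 = 2³/6 = 4/3 ≈ 1.333333, a bounded constant. In this regime the triangle count is asymptotically Poisson(c³/6).

E[X] ≈ 1.312572; in regime p = Θ(1/n^{1}) E[X] stays bounded (at the triangle threshold p ~ 1/n).


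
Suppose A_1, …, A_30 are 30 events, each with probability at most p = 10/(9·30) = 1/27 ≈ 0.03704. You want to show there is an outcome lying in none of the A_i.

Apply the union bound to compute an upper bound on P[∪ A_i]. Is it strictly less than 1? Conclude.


Union bound: P[∪_{i=1}^{30} A_i] ≤ Σ_i P[A_i] ≤ 30·p = 30·(1/27) = 10/9.
Numerically: 10/9 ≈ 1.11111.
Is 10/9 < 1? NO.
Since the bound 10/9 is ≥ 1, the union bound is uninformative here; it does NOT by itself certify existence.

30·p = 10/9 ≈ 1.11111; existence NOT certified by the union bound.


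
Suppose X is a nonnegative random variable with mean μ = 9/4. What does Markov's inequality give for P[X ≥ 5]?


μ = E[X] = 9/4, a = 5.
Markov: P[X ≥ 5] ≤ μ/a = (9/4)/5 = 9/20.
Numerically: ≈ 0.450000.
(Since a = 5 > μ = 2.250000, the bound 9/20 is < 1 and informative.)

P[X ≥ 5] ≤ 9/20 ≈ 0.450000.


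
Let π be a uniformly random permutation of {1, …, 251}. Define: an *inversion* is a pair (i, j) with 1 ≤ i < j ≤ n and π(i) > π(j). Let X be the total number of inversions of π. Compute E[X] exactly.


Write X = Σ X_I over the C(251, 2) = 31375 pairs i < j, with X_I the indicator of one inversion.
There are 31375 indicators.
For each fixed pair i < j, the values π(i) and π(j) are two distinct elements of {1, …, 251} in uniformly random order; by symmetry P[π(i) > π(j)] = 1/2.
By linearity: E[X] = 31375 · (1/2) = C(251, 2) · (1/2) = 31375/2 = 31375/2 ≈ 15687.500.

E[X] = 31375/2 = 15687.500.


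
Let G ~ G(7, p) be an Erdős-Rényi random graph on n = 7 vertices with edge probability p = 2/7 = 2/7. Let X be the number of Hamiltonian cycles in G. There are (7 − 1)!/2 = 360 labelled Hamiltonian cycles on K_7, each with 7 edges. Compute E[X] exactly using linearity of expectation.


K_7 has (7 − 1)!/2 = 360 labelled Hamiltonian cycles.
For each such Hamiltonian cycle H, let X_H = 1 if all 7 edges of H are present in G. Then P[X_H = 1] = p^{7} = (2/7)^{7} = 128/823543.
By linearity of expectation: E[X] = Σ_H E[X_H] = 360 · p^{7} = 360 · 128/823543 = 46080/823543.
Numerically: E[X] ≈ 0.05595.

E[X] = 360 · (2/7)^{7} = 46080/823543 ≈ 0.05595.


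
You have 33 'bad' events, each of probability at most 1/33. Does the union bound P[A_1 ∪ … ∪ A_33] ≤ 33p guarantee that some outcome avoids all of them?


Union bound: P[∪_{i=1}^{33} A_i] ≤ Σ_i P[A_i] ≤ 33·p = 33·(1/33) = 1.
Numerically: 1 ≈ 1.000000.
Is 1 < 1? NO.
Since the bound 1 is ≥ 1, the union bound is uninformative here; it does NOT by itself certify existence.

33·p = 1 ≈ 1.000000; existence NOT certified by the union bound.


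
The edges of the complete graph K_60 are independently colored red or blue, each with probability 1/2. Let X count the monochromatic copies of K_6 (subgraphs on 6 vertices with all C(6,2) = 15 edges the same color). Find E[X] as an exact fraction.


Let X = Σ_S X_S over the C(60, 6) = 50063860 subsets S of size 6, where X_S = 1 if the K_6 on S is monochromatic.
For a fixed S, the K_6 on S has C(6, 2) = 15 edges. P[all 15 edges red] = (1/2)^15, and likewise for blue, so P[monochromatic] = 2·(1/2)^15 = 2^{1 − 15} = 1/16384.
By linearity of expectation: E[X] = C(60, 6) · 2^{1 − 15} = 50063860 · 1/16384 = 12515965/4096.
Numerically: E[X] ≈ 3055.655518.

E[X] = C(60,6)·2^(1−C(6,2)) = 12515965/4096 ≈ 3055.655518.


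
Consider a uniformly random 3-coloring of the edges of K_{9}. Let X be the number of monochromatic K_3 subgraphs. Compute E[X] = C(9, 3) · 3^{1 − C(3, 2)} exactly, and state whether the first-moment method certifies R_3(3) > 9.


E[X] = C(9, 3) · 3^{1 − 3} = 84 · 3^{−2} = 84/9.
As a reduced fraction: E[X] = 28/3 ≈ 9.3333.
Is E[X] < 1? NO.
Since E[X] ≥ 1, the first-moment bound is inconclusive at n = 9; it does NOT by itself certify R_3(3) > 9.

E[X] = 28/3 ≈ 9.3333; E[X] ≥ 1; first-moment method inconclusive here.


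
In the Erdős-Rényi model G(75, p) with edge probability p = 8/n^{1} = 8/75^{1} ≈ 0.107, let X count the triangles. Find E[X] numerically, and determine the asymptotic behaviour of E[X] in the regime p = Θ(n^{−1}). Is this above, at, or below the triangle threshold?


Number of potential triangles: C(75, 3) = 67525.
Each occurs with probability p³ ≈ (0.107)³ ≈ 1.21363e-03.
By linearity: E[X] = C(75, 3)·p³ ≈ 67525 · 1.21363e-03 ≈ 81.950.
Here α = 1, so p = 8/n is exactly at the triangle threshold p ~ 1/n. Asymptotically E[X] → c³/6 = 8³/6 = 256/3 ≈ 85.333, a bounded constant. In this regime the triangle count is asymptotically Poisson(c³/6).

E[X] ≈ 81.950; in regime p = Θ(1/n^{1}) E[X] stays bounded (at the triangle threshold p ~ 1/n).


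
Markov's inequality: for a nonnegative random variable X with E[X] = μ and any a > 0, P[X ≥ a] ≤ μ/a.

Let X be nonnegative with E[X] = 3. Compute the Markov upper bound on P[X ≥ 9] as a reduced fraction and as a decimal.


μ = E[X] = 3, a = 9.
Markov: P[X ≥ 9] ≤ μ/a = (3)/9 = 1/3.
Numerically: ≈ 0.333333.
(Since a = 9 > μ = 3.000000, the bound 1/3 is < 1 and informative.)

P[X ≥ 9] ≤ 1/3 ≈ 0.333333.


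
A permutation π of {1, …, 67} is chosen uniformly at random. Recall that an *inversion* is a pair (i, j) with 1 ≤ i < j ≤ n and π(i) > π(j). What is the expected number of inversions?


Write X = Σ X_I over the C(67, 2) = 2211 pairs i < j, with X_I the indicator of one inversion.
There are 2211 indicators.
For each fixed pair i < j, the values π(i) and π(j) are two distinct elements of {1, …, 67} in uniformly random order; by symmetry P[π(i) > π(j)] = 1/2.
By linearity: E[X] = 2211 · (1/2) = C(67, 2) · (1/2) = 2211/2 = 2211/2 ≈ 1105.5000.

E[X] = 2211/2 = 1105.5000.


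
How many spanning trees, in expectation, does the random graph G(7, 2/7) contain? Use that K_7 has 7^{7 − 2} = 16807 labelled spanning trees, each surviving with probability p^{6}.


K_7 has 7^{7 − 2} = 16807 labelled spanning trees.
For each such spanning tree H, let X_H = 1 if all 6 edges of H are present in G. Then P[X_H = 1] = p^{6} = (2/7)^{6} = 64/117649.
Summing the indicators: E[X] = Σ_H E[X_H] = 16807 · p^{6} = 16807 · 64/117649 = 64/7.
Numerically: E[X] ≈ 9.14286.

E[X] = 16807 · (2/7)^{6} = 64/7 ≈ 9.14286.


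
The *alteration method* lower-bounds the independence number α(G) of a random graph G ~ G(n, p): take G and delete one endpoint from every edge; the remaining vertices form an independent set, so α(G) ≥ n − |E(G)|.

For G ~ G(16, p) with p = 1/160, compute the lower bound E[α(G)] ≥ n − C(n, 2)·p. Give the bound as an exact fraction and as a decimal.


E[|E(G)|] = C(16, 2)·p = 120 · (1/160) = 3/4.
E[α(G)] ≥ n − E[|E(G)|] = 16 − 3/4 = 61/4.
Numerically: ≈ 15.2500.
(This is only a lower bound; the true E[α(G)] may be larger.)

E[α(G)] ≥ 61/4 ≈ 15.2500.


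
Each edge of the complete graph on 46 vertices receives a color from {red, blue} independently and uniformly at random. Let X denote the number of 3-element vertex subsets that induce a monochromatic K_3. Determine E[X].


Let X = Σ_S X_S over the C(46, 3) = 15180 subsets S of size 3, where X_S = 1 if the K_3 on S is monochromatic.
For a fixed S, the K_3 on S has C(3, 2) = 3 edges. P[all 3 edges red] = (1/2)^3, and likewise for blue, so P[monochromatic] = 2·(1/2)^3 = 2^{1 − 3} = 1/4.
Summing: E[X] = C(46, 3) · 2^{1 − 3} = 15180 · 1/4 = 3795.
Numerically: E[X] ≈ 3795.0000.

E[X] = C(46,3)·2^(1−C(3,2)) = 3795 ≈ 3795.0000.


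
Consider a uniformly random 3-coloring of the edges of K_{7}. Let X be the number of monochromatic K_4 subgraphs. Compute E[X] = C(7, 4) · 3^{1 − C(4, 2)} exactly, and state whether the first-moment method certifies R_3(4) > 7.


E[X] = C(7, 4) · 3^{1 − 6} = 35 · 3^{−5} = 35/243.
As a reduced fraction: E[X] = 35/243 ≈ 0.1440.
Is E[X] < 1? YES.
Since E[X] < 1, there exists a 3-coloring of K_{7} with no monochromatic K_4; hence R_3(4) > 7.

E[X] = 35/243 ≈ 0.1440; E[X] < 1, so R_3(4) > 7.


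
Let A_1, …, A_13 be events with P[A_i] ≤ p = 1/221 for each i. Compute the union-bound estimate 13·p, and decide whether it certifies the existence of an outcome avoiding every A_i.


Union bound: P[∪_{i=1}^{13} A_i] ≤ Σ_i P[A_i] ≤ 13·p = 13·(1/221) = 1/17.
Numerically: 1/17 ≈ 0.0588235.
Is 1/17 < 1? YES.
Since P[∪ A_i] ≤ 1/17 < 1, the complement has P[∩ A_i^c] ≥ 1 − 1/17 = 16/17 > 0, so some outcome avoids every A_i.

13·p = 1/17 ≈ 0.0588235; existence CERTIFIED by the union bound.


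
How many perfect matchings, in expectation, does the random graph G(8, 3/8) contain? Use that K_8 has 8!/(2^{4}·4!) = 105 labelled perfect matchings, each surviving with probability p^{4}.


K_8 has 8!/(2^{4}·4!) = 105 labelled perfect matchings.
For each such perfect matching H, let X_H = 1 if all 4 edges of H are present in G. Then P[X_H = 1] = p^{4} = (3/8)^{4} = 81/4096.
By linearity of expectation: E[X] = Σ_H E[X_H] = 105 · p^{4} = 105 · 81/4096 = 8505/4096.
Numerically: E[X] ≈ 2.07642.

E[X] = 105 · (3/8)^{4} = 8505/4096 ≈ 2.07642.


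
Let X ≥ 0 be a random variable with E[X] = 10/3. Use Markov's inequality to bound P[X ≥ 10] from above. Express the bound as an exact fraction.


μ = E[X] = 10/3, a = 10.
Markov: P[X ≥ 10] ≤ μ/a = (10/3)/10 = 1/3.
Numerically: ≈ 0.333.
(Since a = 10 > μ = 3.333, the bound 1/3 is < 1 and informative.)

P[X ≥ 10] ≤ 1/3 ≈ 0.333.


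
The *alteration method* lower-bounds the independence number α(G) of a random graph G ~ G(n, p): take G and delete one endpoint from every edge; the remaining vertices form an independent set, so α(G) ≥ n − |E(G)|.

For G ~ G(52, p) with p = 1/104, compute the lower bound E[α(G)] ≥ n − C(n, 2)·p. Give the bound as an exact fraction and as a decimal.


E[|E(G)|] = C(52, 2)·p = 1326 · (1/104) = 51/4.
E[α(G)] ≥ n − E[|E(G)|] = 52 − 51/4 = 157/4.
Numerically: ≈ 39.250000.
(This is only a lower bound; the true E[α(G)] may be larger.)

E[α(G)] ≥ 157/4 ≈ 39.250000.


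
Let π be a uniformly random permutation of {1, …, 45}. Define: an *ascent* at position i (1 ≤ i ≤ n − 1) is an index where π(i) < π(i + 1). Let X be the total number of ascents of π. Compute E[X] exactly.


Write X = Σ X_I over i = 1, …, 44, with X_I the indicator of one ascent.
There are 44 indicators.
For each fixed i, the pair (π(i), π(i+1)) is a uniformly random ordered pair of distinct values from {1, …, 45}; by symmetry P[π(i) < π(i+1)] = 1/2.
By linearity: E[X] = 44 · (1/2) = (45 − 1) · (1/2) = 22 ≈ 22.0000.

E[X] = 22 = 22.0000.


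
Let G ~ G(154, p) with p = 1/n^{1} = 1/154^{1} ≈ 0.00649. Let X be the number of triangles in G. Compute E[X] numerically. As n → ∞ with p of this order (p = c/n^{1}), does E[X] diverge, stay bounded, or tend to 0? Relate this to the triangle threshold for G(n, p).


Number of potential triangles: C(154, 3) = 596904.
Each occurs with probability p³ ≈ (0.00649)³ ≈ 2.73803e-07.
By linearity: E[X] = C(154, 3)·p³ ≈ 596904 · 2.73803e-07 ≈ 0.163.
Here α = 1, so p = 1/n is exactly at the triangle threshold p ~ 1/n. Asymptotically E[X] → c³/6 = 1³/6 = 1/6 ≈ 0.167, a bounded constant. In this regime the triangle count is asymptotically Poisson(c³/6).

E[X] ≈ 0.163; in regime p = Θ(1/n^{1}) E[X] stays bounded (at the triangle threshold p ~ 1/n).


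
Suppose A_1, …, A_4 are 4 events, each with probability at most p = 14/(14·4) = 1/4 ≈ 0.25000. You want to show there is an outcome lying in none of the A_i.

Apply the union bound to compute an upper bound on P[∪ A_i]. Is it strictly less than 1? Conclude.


Union bound: P[∪_{i=1}^{4} A_i] ≤ Σ_i P[A_i] ≤ 4·p = 4·(1/4) = 1.
Numerically: 1 ≈ 1.00000.
Is 1 < 1? NO.
Since the bound 1 is ≥ 1, the union bound is uninformative here; it does NOT by itself certify existence.

4·p = 1 ≈ 1.00000; existence NOT certified by the union bound.


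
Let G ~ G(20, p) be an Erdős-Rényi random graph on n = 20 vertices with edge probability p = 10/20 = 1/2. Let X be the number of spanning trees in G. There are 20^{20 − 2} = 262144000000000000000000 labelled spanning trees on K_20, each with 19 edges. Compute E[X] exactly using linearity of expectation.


K_20 has 20^{20 − 2} = 262144000000000000000000 labelled spanning trees.
For each such spanning tree H, let X_H = 1 if all 19 edges of H are present in G. Then P[X_H = 1] = p^{19} = (1/2)^{19} = 1/524288.
By linearity of expectation: E[X] = Σ_H E[X_H] = 262144000000000000000000 · p^{19} = 262144000000000000000000 · 1/524288 = 500000000000000000.
Numerically: E[X] ≈ 5e+17.

E[X] = 262144000000000000000000 · (1/2)^{19} = 500000000000000000 ≈ 5e+17.


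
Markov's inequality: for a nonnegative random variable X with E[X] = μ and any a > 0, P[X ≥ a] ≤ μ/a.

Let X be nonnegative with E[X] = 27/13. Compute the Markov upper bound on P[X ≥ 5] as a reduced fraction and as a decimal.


μ = E[X] = 27/13, a = 5.
Markov: P[X ≥ 5] ≤ μ/a = (27/13)/5 = 27/65.
Numerically: ≈ 0.41538.
(Since a = 5 > μ = 2.07692, the bound 27/65 is < 1 and informative.)

P[X ≥ 5] ≤ 27/65 ≈ 0.41538.


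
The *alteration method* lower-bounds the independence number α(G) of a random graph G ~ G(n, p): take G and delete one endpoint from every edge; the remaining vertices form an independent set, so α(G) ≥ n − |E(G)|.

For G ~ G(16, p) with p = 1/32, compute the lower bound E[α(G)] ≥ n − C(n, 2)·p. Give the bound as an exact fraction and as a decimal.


E[|E(G)|] = C(16, 2)·p = 120 · (1/32) = 15/4.
E[α(G)] ≥ n − E[|E(G)|] = 16 − 15/4 = 49/4.
Numerically: ≈ 12.250.
(This is only a lower bound; the true E[α(G)] may be larger.)

E[α(G)] ≥ 49/4 ≈ 12.250.


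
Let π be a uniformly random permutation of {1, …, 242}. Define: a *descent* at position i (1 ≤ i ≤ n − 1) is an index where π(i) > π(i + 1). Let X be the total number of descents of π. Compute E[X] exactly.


Write X = Σ X_I over i = 1, …, 241, with X_I the indicator of one descent.
There are 241 indicators.
For each fixed i, the pair (π(i), π(i+1)) is a uniformly random ordered pair of distinct values from {1, …, 242}; by symmetry P[π(i) > π(i+1)] = 1/2.
By linearity: E[X] = 241 · (1/2) = (242 − 1) · (1/2) = 241/2 ≈ 120.500.

E[X] = 241/2 = 120.500.


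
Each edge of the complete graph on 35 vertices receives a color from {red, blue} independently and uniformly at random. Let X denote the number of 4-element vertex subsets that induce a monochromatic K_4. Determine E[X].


Let X = Σ_S X_S over the C(35, 4) = 52360 subsets S of size 4, where X_S = 1 if the K_4 on S is monochromatic.
For a fixed S, the K_4 on S has C(4, 2) = 6 edges. P[all 6 edges red] = (1/2)^6, and likewise for blue, so P[monochromatic] = 2·(1/2)^6 = 2^{1 − 6} = 1/32.
By linearity of expectation: E[X] = C(35, 4) · 2^{1 − 6} = 52360 · 1/32 = 6545/4.
Numerically: E[X] ≈ 1636.250.

E[X] = C(35,4)·2^(1−C(4,2)) = 6545/4 ≈ 1636.250.


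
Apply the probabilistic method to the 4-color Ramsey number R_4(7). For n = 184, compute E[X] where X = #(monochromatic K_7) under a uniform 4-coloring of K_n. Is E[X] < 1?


E[X] = C(184, 7) · 4^{1 − 21} = 1262216571096 · 4^{−20} = 1262216571096/1099511627776.
As a reduced fraction: E[X] = 157777071387/137438953472 ≈ 1.1479793.
Is E[X] < 1? NO.
Since E[X] ≥ 1, the first-moment bound is inconclusive at n = 184; it does NOT by itself certify R_4(7) > 184.

E[X] = 157777071387/137438953472 ≈ 1.1479793; E[X] ≥ 1; first-moment method inconclusive here.


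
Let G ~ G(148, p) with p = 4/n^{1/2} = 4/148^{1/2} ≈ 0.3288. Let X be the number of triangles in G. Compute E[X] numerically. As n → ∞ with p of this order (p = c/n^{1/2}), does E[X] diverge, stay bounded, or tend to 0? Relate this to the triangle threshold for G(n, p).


Number of potential triangles: C(148, 3) = 529396.
Each occurs with probability p³ ≈ (0.3288)³ ≈ 3.5545727e-02.
By linearity: E[X] = C(148, 3)·p³ ≈ 529396 · 3.5545727e-02 ≈ 18817.76568.
Since α = 1/2 < 1, p = c/n^{1/2} ≫ 1/n is above the triangle threshold p ~ 1/n. Asymptotically E[X] ~ (c³/6)·n^{3(1−α)} = (4³/6)·n^{1.5} → ∞; triangles are abundant w.h.p.

E[X] ≈ 18817.76568; in regime p = Θ(1/n^{1/2}) E[X] diverges (above the triangle threshold p ~ 1/n).
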